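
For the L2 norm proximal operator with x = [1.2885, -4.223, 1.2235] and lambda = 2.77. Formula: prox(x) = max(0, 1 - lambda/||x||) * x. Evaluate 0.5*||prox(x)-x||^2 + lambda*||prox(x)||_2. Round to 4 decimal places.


Step 1: Compute ||x||.
||x|| = 4.5816
Step 2: Compute scaling factor.
scale = max(0, 1 - 2.77/4.5816) = 0.3954
Step 3: prox(x) = [0.5095, -1.6698, 0.4838]
||prox(x)|| = 1.8116
Step 4: Proximal objective.
0.5*||prox-x||^2 = 3.8365
lambda*||prox|| = 5.0181
Total = 8.8545


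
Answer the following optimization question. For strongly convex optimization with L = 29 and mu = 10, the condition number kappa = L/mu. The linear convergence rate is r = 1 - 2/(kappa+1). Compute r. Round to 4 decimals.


Step 1: Compute the condition number.
kappa = L/mu = 29/10 = 2.9
Step 2: Compute the convergence rate.
r = 1 - 2/(kappa + 1) = 1 - 2*mu/(L + mu) = (L - mu)/(L + mu) = 19/39 = 0.4872


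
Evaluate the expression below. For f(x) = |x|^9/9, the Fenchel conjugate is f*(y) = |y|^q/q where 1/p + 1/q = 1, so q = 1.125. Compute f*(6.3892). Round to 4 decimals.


The conjugate exponent q satisfies 1/p + 1/q = 1.
p = 9, so q = 9/(9 - 1) = 1.125
|y|^q = 6.3892^1.125 = 8.0561
f*(6.3892) = 8.0561 / 1.125 = 7.161


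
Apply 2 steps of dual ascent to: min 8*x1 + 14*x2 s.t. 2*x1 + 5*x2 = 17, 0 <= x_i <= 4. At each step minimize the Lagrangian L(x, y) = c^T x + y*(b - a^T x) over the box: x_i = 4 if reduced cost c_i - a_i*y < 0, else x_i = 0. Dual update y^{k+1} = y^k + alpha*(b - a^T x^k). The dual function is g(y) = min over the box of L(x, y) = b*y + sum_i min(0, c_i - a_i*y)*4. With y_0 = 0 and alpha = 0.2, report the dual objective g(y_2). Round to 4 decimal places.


Dual ascent for LP: min 8*x1 + 14*x2, 2*x1 + 5*x2 = 17, 0 <= x_i <= 4
Step 1: y^k = 0.0, reduced costs: (8.0, 14.0)
  x^k = (0.0, 0.0), subgradient = b - a^T x = 17.0
  y^{k+1} = 0.0 + 0.2*17.0 = 3.4
Step 2: y^k = 3.4, reduced costs: (1.2, -3.0)
  x^k = (0.0, 4.0), subgradient = b - a^T x = -3.0
  y^{k+1} = 3.4 + 0.2*-3.0 = 2.8
Dual objective at y_2 = 2.8: reduced costs (2.4, 0.0), box minimizer x = (0.0, 0.0)
g(y_2) = b*y + (c1 - a1*y)*x1 + (c2 - a2*y)*x2 = 17*2.8 + 2.4*0.0 + 0.0*0.0 = 47.6 + 0.0 + 0.0 = 47.6


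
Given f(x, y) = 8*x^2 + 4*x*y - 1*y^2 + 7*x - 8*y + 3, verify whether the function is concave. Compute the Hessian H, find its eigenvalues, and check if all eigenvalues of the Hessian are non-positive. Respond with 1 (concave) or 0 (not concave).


The Hessian of f(x,y) = 8*x^2 + 4*x*y - 1*y^2 + 7*x - 8*y + 3 is:
H = [[16, 4], [4, -2]]
Trace = 16 - 2 = 14
Determinant = 16*-2 - (4)^2 = -48
Discriminant = (14)^2 - 4*-48 = 388.0
Eigenvalues: lambda_1 = -2.8489, lambda_2 = 16.8489
The function is not concave.

0


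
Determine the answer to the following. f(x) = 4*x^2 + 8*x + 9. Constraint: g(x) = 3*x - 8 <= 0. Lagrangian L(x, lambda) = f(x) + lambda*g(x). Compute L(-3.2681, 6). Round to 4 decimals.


Step 1: Evaluate f(x).
f(-3.2681) = 4*(-3.2681)^2 + 8*(-3.2681) + 9 = 25.5771
Step 2: Evaluate g(x).
g(-3.2681) = 3*-3.2681 - 8 = -17.8043
Step 3: Compute Lagrangian.
L = 25.5771 + 6*-17.8043 = -81.2487


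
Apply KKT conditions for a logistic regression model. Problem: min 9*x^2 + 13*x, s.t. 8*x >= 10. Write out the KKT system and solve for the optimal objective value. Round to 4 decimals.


Step 1: Try lambda = 0 (constraint inactive).
x_unc = -13/(2*9) = -0.7222
Check: 8*-0.7222 = -5.7776 < 10 -- violated!
Step 2: Constraint must be active: 8*x = 10
x* = 10/8 = 1.25
lambda = (2*9*1.25 + 13)/8 = 4.4375
Step 3: Compute optimal value.
f(x*) = 9*1.25^2 + 13*1.25 = 30.3125


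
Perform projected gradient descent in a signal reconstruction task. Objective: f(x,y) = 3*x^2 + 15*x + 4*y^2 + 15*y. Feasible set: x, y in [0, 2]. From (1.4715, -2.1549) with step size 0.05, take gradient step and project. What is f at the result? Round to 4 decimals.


Step 1: Compute gradient at (1.4715, -2.1549).
grad_x = 2*3*1.4715 + 15 = 23.829
grad_y = 2*4*-2.1549 + 15 = -2.2392
Step 2: Gradient step.
x_raw = 1.4715 - 0.05*23.829 = 0.2801
y_raw = -2.1549 - 0.05*-2.2392 = -2.0429
Step 3: Project onto [0, 2].
x_proj = clip(0.2801) = 0.2801
y_proj = clip(-2.0429) = 0.0
Step 4: Evaluate f.
f(0.2801, 0.0) = 4.436


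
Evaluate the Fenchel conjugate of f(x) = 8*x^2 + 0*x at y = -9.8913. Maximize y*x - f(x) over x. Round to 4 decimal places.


f*(y) = sup_x {y*x - a*x^2 - b*x} = sup_x {(y-b)*x - a*x^2}
FOC: (y - b) - 2a*x = 0 => x* = (y - b)/(2a)
x* = (-9.8913 - 0)/(2*8) = -0.6182
f*(-9.8913) = (y-b)^2/(4a) = (-9.8913 - 0)^2/(4*8)
= 97.8378/32 = 3.0574


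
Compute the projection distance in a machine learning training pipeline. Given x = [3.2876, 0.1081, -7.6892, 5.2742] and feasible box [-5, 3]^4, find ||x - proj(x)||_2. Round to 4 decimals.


Project each component onto [-5, 3].
clip(3.2876) = 3.0, clip(0.1081) = 0.1081, clip(-7.6892) = -5.0, clip(5.2742) = 3.0
Projection = [3.0, 0.1081, -5.0, 3.0]
Squared diffs: [0.0827, 0.0, 7.2318, 5.172]
Distance = sqrt(12.4865) = 3.5336


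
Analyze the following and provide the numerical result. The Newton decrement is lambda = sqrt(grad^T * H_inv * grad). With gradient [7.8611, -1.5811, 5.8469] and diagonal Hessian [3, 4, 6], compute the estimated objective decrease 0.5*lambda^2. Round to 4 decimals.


Step 1: H is diagonal, so H^(-1) * g = [2.6204, -0.3953, 0.9745].
Step 2: g^T H^(-1) g = sum_i g_i^2 / H_ii
  = (7.8611)^2/3 + (-1.5811)^2/4 + (5.8469)^2/6
  = 20.599 + 0.625 + 5.6977 = 26.9216
Step 3: Objective decrease = 0.5 * g^T H^(-1) g = 13.4608


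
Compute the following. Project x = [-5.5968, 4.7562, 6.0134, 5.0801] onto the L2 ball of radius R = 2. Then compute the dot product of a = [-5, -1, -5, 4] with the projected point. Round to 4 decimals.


Step 1: Compute ||x|| (intermediates to 6 decimals).
||x|| = sqrt((-5.5968)^2 + 4.7562^2 + 6.0134^2 + 5.0801^2) = 10.766337
Step 2: Project.
Since ||x|| > R, scale = R/||x|| = 2/10.766337 = 0.185764, proj(x) = scale * x
proj(x) = [-1.039684, 0.883531, 1.117073, 0.9437]
Step 3: Dot product.
a^T * proj(x) = -5*(-1.039684) - 1*0.883531 - 5*1.117073 + 4*0.9437 = 2.5043


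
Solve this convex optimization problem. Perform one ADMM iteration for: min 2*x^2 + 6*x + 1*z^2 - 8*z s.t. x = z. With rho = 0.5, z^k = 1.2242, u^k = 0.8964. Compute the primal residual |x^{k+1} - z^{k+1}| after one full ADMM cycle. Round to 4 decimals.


ADMM iteration with rho = 0.5, z^k = 1.2242, u^k = 0.8964
Step 1: x-update.
Minimize 2*x^2 + 6*x + (0.5/2)*(x - 1.2242 + 0.8964)^2
FOC: (2*2 + 0.5)*x = -6 + 0.5*(1.2242 - 0.8964)
x^{k+1} = -1.2969
Step 2: z-update.
Minimize 1*z^2 - 8*z + (0.5/2)*(-1.2969 - z + 0.8964)^2
FOC: (2*1 + 0.5)*z = 8 + 0.5*(-1.2969 + 0.8964)
z^{k+1} = 3.1199
Step 3: u-update.
u^{k+1} = 0.8964 - 1.2969 - 3.1199 = -3.5204
Step 4: Primal residual = |-1.2969 - 3.1199| = 4.4168


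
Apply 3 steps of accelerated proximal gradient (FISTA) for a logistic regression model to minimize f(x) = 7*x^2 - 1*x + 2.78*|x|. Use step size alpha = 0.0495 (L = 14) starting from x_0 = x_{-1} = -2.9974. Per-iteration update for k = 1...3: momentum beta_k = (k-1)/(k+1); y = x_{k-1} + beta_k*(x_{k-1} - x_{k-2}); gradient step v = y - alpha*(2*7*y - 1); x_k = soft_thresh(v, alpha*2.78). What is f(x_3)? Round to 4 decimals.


FISTA on f(x) = 7*x^2 - 1*x + 2.78*|x|
L = 14, alpha = 0.0495
Iteration 1: beta = 0.0, y = -2.9974 + 0.0*(-2.9974 + 2.9974) = -2.9974
  grad(y) = -42.9636, v = y - alpha*grad = -0.8707
  prox(v) = soft_thresh(-0.8707, 0.1376) = -0.7331
Iteration 2: beta = 0.3333, y = -0.7331 + 0.3333*(-0.7331 + 2.9974) = 0.0217
  grad(y) = -0.6965, v = y - alpha*grad = 0.0562
  prox(v) = soft_thresh(0.0562, 0.1376) = 0.0
Iteration 3: beta = 0.5, y = 0.0 + 0.5*(0.0 + 0.7331) = 0.3665
  grad(y) = 4.1316, v = y - alpha*grad = 0.162
  prox(v) = soft_thresh(0.162, 0.1376) = 0.0244
f(x_3) = 7*0.0244^2 - 1*0.0244 + 2.78*|0.0244| = 0.0476


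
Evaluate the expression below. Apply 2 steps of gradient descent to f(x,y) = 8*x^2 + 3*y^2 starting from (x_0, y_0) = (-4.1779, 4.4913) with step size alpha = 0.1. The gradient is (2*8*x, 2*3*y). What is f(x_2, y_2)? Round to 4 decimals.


Gradient descent on f(x,y) = 8*x^2 + 3*y^2.
Starting point: (-4.1779, 4.4913), alpha = 0.1
Step 1: grad_x = 2*8*-4.1779 = -66.8464, grad_y = 2*3*4.4913 = 26.9478
  x_1 = -4.1779 - 0.1*-66.8464 = 2.5067
  y_1 = 4.4913 - 0.1*26.9478 = 1.7965
Step 2: grad_x = 2*8*2.5067 = 40.1078, grad_y = 2*3*1.7965 = 10.7791
  x_2 = 2.5067 - 0.1*40.1078 = -1.504
  y_2 = 1.7965 - 0.1*10.7791 = 0.7186
f(-1.504, 0.7186) = 8*(-1.504)^2 + 3*0.7186^2 = 19.6464


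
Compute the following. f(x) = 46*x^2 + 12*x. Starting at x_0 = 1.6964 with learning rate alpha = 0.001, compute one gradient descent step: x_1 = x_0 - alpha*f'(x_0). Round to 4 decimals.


We compute the gradient at x_0 and apply the update.
f'(x) = 92*x + 12
f'(1.6964) = 92*1.6964 + 12 = 168.0688
x_1 = 1.6964 - 0.001*168.0688 = 1.5283


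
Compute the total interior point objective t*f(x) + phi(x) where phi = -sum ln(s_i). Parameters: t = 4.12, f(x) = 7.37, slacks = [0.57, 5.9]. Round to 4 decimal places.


Step 1: Compute log-barrier.
ln values: [-0.5621, 1.775]
phi = -(-0.5621 + 1.775) = -1.2128
Step 2: Compute augmented objective.
t*f(x) = 4.12*7.37 = 30.3644
Total = 30.3644 - 1.2128 = 29.1516


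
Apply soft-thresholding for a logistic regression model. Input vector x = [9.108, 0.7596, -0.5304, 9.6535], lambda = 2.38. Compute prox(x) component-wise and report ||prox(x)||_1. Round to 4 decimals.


Soft-thresholding with lambda = 2.38:
prox(9.108) = sign(9.108)*max(|9.108| - 2.38, 0) = 6.728
prox(0.7596) = sign(0.7596)*max(|0.7596| - 2.38, 0) = 0.0
prox(-0.5304) = sign(-0.5304)*max(|-0.5304| - 2.38, 0) = 0.0
prox(9.6535) = sign(9.6535)*max(|9.6535| - 2.38, 0) = 7.2735
prox(x) = [6.728, 0.0, 0.0, 7.2735]
||prox(x)||_1 = 6.728 + 0.0 + 0.0 + 7.2735 = 14.0015


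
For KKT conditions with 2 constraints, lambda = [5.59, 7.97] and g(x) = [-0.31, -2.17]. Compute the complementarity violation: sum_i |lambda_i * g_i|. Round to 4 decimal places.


KKT complementary slackness check:
lambda_1 * g_1 = 5.59 * -0.31 = -1.7329
lambda_2 * g_2 = 7.97 * -2.17 = -17.2949
Total violation = 1.7329 + 17.2949 = 19.0278


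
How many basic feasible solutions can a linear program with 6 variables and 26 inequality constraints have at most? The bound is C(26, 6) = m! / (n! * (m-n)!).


Each vertex corresponds to some choice of n active constraints out of m, so the number of vertices is at most C(m, n) = m! / (n!(m-n)!).
m = 26, n = 6
Numerator: 26 * 25 * 24 * 23 * 22 * 21
Denominator: 6! = 720
C(26, 6) = 230230


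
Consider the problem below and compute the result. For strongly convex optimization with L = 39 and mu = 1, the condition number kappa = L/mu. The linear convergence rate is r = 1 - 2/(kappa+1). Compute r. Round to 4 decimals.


Step 1: Compute the condition number.
kappa = L/mu = 39/1 = 39.0
Step 2: Compute the convergence rate.
r = 1 - 2/(kappa + 1) = 1 - 2*mu/(L + mu) = (L - mu)/(L + mu) = 38/40 = 0.95


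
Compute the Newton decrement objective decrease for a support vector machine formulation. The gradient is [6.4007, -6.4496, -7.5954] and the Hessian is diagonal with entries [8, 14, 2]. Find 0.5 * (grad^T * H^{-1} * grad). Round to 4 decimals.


Step 1: H is diagonal, so H^(-1) * g = [0.8001, -0.4607, -3.7977].
Step 2: g^T H^(-1) g = sum_i g_i^2 / H_ii
  = (6.4007)^2/8 + (-6.4496)^2/14 + (-7.5954)^2/2
  = 5.1211 + 2.9712 + 28.8451 = 36.9374
Step 3: Objective decrease = 0.5 * g^T H^(-1) g = 18.4687


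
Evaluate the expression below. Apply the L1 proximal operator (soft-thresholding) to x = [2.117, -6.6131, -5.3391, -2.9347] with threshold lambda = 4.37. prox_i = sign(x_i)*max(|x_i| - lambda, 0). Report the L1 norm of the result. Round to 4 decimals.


Soft-thresholding with lambda = 4.37:
prox(2.117) = sign(2.117)*max(|2.117| - 4.37, 0) = 0.0
prox(-6.6131) = sign(-6.6131)*max(|-6.6131| - 4.37, 0) = -2.2431
prox(-5.3391) = sign(-5.3391)*max(|-5.3391| - 4.37, 0) = -0.9691
prox(-2.9347) = sign(-2.9347)*max(|-2.9347| - 4.37, 0) = 0.0
prox(x) = [0.0, -2.2431, -0.9691, 0.0]
||prox(x)||_1 = 0.0 + 2.2431 + 0.9691 + 0.0 = 3.2122


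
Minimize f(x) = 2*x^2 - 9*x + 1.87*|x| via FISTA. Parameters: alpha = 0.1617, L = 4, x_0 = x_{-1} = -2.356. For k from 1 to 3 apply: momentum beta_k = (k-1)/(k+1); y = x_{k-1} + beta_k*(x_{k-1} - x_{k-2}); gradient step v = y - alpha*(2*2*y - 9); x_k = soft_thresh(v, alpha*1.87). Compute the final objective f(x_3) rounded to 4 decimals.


FISTA on f(x) = 2*x^2 - 9*x + 1.87*|x|
L = 4, alpha = 0.1617
Iteration 1: beta = 0.0, y = -2.356 + 0.0*(-2.356 + 2.356) = -2.356
  grad(y) = -18.424, v = y - alpha*grad = 0.6232
  prox(v) = soft_thresh(0.6232, 0.3024) = 0.3208
Iteration 2: beta = 0.3333, y = 0.3208 + 0.3333*(0.3208 + 2.356) = 1.213
  grad(y) = -4.1478, v = y - alpha*grad = 1.8837
  prox(v) = soft_thresh(1.8837, 0.3024) = 1.5814
Iteration 3: beta = 0.5, y = 1.5814 + 0.5*(1.5814 - 0.3208) = 2.2117
  grad(y) = -0.1534, v = y - alpha*grad = 2.2365
  prox(v) = soft_thresh(2.2365, 0.3024) = 1.9341
f(x_3) = 2*1.9341^2 - 9*1.9341 + 1.87*|1.9341| = -6.3087


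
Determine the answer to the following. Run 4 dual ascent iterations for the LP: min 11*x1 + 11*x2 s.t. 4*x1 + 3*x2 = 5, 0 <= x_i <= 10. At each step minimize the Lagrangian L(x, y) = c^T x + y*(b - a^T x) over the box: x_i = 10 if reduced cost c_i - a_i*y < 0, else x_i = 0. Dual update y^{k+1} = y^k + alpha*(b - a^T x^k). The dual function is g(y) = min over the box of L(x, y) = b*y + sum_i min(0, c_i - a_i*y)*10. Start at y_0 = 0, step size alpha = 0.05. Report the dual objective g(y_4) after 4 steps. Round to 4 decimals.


Dual ascent for LP: min 11*x1 + 11*x2, 4*x1 + 3*x2 = 5, 0 <= x_i <= 10
Step 1: y^k = 0.0, reduced costs: (11.0, 11.0)
  x^k = (0.0, 0.0), subgradient = b - a^T x = 5.0
  y^{k+1} = 0.0 + 0.05*5.0 = 0.25
Step 2: y^k = 0.25, reduced costs: (10.0, 10.25)
  x^k = (0.0, 0.0), subgradient = b - a^T x = 5.0
  y^{k+1} = 0.25 + 0.05*5.0 = 0.5
Step 3: y^k = 0.5, reduced costs: (9.0, 9.5)
  x^k = (0.0, 0.0), subgradient = b - a^T x = 5.0
  y^{k+1} = 0.5 + 0.05*5.0 = 0.75
Step 4: y^k = 0.75, reduced costs: (8.0, 8.75)
  x^k = (0.0, 0.0), subgradient = b - a^T x = 5.0
  y^{k+1} = 0.75 + 0.05*5.0 = 1.0
Dual objective at y_4 = 1.0: reduced costs (7.0, 8.0), box minimizer x = (0.0, 0.0)
g(y_4) = b*y + (c1 - a1*y)*x1 + (c2 - a2*y)*x2 = 5*1.0 + 7.0*0.0 + 8.0*0.0 = 5.0 + 0.0 + 0.0 = 5.0


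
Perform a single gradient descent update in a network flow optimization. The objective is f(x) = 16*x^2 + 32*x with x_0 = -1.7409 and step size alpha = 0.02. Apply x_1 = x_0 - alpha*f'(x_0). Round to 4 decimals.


We compute the gradient at x_0 and apply the update.
f'(x) = 32*x + 32
f'(-1.7409) = 32*-1.7409 + 32 = -23.7088
x_1 = -1.7409 - 0.02*-23.7088 = -1.2667


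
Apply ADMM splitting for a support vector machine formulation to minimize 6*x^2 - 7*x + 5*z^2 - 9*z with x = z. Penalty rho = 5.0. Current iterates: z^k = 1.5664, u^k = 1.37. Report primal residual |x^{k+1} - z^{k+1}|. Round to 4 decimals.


ADMM iteration with rho = 5.0, z^k = 1.5664, u^k = 1.37
Step 1: x-update.
Minimize 6*x^2 - 7*x + (5.0/2)*(x - 1.5664 + 1.37)^2
FOC: (2*6 + 5.0)*x = 7 + 5.0*(1.5664 - 1.37)
x^{k+1} = 0.4695
Step 2: z-update.
Minimize 5*z^2 - 9*z + (5.0/2)*(0.4695 - z + 1.37)^2
FOC: (2*5 + 5.0)*z = 9 + 5.0*(0.4695 + 1.37)
z^{k+1} = 1.2132
Step 3: u-update.
u^{k+1} = 1.37 + 0.4695 - 1.2132 = 0.6264
Step 4: Primal residual = |0.4695 - 1.2132| = 0.7436


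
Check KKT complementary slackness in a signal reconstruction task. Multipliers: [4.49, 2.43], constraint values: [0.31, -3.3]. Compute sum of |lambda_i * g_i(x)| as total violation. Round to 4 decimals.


KKT complementary slackness check:
lambda_1 * g_1 = 4.49 * 0.31 = 1.3919
lambda_2 * g_2 = 2.43 * -3.3 = -8.019
Total violation = 1.3919 + 8.019 = 9.4109


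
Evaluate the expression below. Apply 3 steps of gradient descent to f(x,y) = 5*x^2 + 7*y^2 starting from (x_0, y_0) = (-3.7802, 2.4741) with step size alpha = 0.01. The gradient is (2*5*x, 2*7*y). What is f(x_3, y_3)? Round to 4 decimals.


Gradient descent on f(x,y) = 5*x^2 + 7*y^2.
Starting point: (-3.7802, 2.4741), alpha = 0.01
Step 1: grad_x = 2*5*-3.7802 = -37.802, grad_y = 2*7*2.4741 = 34.6374
  x_1 = -3.7802 - 0.01*-37.802 = -3.4022
  y_1 = 2.4741 - 0.01*34.6374 = 2.1277
Step 2: grad_x = 2*5*-3.4022 = -34.0218, grad_y = 2*7*2.1277 = 29.7882
  x_2 = -3.4022 - 0.01*-34.0218 = -3.062
  y_2 = 2.1277 - 0.01*29.7882 = 1.8298
Step 3: grad_x = 2*5*-3.062 = -30.6196, grad_y = 2*7*1.8298 = 25.6178
  x_3 = -3.062 - 0.01*-30.6196 = -2.7558
  y_3 = 1.8298 - 0.01*25.6178 = 1.5737
f(-2.7558, 1.5737) = 5*(-2.7558)^2 + 7*1.5737^2 = 55.3062


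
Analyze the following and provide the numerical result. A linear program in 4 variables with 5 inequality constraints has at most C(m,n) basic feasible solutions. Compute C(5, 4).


Each vertex corresponds to some choice of n active constraints out of m, so the number of vertices is at most C(m, n) = m! / (n!(m-n)!).
m = 5, n = 4
Numerator: 5 * 4 * 3 * 2
Denominator: 4! = 24
C(5, 4) = 5


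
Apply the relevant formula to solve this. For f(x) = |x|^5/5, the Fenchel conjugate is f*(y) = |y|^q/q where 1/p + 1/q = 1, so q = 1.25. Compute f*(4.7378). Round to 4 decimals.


The conjugate exponent q satisfies 1/p + 1/q = 1.
p = 5, so q = 5/(5 - 1) = 1.25
|y|^q = 4.7378^1.25 = 6.9899
f*(4.7378) = 6.9899 / 1.25 = 5.5919


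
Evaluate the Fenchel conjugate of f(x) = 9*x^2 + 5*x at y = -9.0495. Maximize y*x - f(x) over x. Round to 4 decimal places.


f*(y) = sup_x {y*x - a*x^2 - b*x} = sup_x {(y-b)*x - a*x^2}
FOC: (y - b) - 2a*x = 0 => x* = (y - b)/(2a)
x* = (-9.0495 - 5)/(2*9) = -0.7805
f*(-9.0495) = (y-b)^2/(4a) = (-9.0495 - 5)^2/(4*9)
= 197.3885/36 = 5.483


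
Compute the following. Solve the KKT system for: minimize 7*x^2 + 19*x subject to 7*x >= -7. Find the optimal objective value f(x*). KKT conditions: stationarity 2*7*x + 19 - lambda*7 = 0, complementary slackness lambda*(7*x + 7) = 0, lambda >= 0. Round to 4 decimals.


Step 1: Try lambda = 0 (constraint inactive).
x_unc = -19/(2*7) = -1.3571
Check: 7*-1.3571 = -9.4997 < -7 -- violated!
Step 2: Constraint must be active: 7*x = -7
x* = -7/7 = -1.0
lambda = (2*7*(-1.0) + 19)/7 = 0.7143
Step 3: Compute optimal value.
f(x*) = 7*(-1.0)^2 + 19*(-1.0) = -12.0


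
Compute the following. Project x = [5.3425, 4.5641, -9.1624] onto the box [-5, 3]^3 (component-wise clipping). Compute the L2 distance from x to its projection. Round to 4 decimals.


Project each component onto [-5, 3].
clip(5.3425) = 3.0, clip(4.5641) = 3.0, clip(-9.1624) = -5.0
Projection = [3.0, 3.0, -5.0]
Squared diffs: [5.4873, 2.4464, 17.3256]
Distance = sqrt(25.2593) = 5.0259


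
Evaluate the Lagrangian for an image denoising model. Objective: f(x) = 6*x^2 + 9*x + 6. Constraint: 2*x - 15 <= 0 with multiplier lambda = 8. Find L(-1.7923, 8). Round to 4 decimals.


Step 1: Evaluate f(x).
f(-1.7923) = 6*(-1.7923)^2 + 9*(-1.7923) + 6 = 9.1433
Step 2: Evaluate g(x).
g(-1.7923) = 2*-1.7923 - 15 = -18.5846
Step 3: Compute Lagrangian.
L = 9.1433 + 8*-18.5846 = -139.5335


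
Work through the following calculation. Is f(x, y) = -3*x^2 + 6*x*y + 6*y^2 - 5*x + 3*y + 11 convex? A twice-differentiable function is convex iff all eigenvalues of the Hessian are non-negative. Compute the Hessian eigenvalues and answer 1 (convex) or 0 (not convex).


The Hessian of f(x,y) = -3*x^2 + 6*x*y + 6*y^2 - 5*x + 3*y + 11 is:
H = [[-6, 6], [6, 12]]
Trace = -6 + 12 = 6
Determinant = -6*12 - (6)^2 = -108
Discriminant = (6)^2 - 4*-108 = 468.0
Eigenvalues: lambda_1 = -7.8167, lambda_2 = 13.8167
The function is not convex.

0


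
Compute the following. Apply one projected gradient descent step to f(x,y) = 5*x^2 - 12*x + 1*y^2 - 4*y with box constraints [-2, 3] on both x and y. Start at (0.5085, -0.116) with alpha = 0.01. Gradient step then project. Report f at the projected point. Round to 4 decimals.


Step 1: Compute gradient at (0.5085, -0.116).
grad_x = 2*5*0.5085 - 12 = -6.915
grad_y = 2*1*-0.116 - 4 = -4.232
Step 2: Gradient step.
x_raw = 0.5085 - 0.01*-6.915 = 0.5777
y_raw = -0.116 - 0.01*-4.232 = -0.0737
Step 3: Project onto [-2, 3].
x_proj = clip(0.5777) = 0.5777
y_proj = clip(-0.0737) = -0.0737
Step 4: Evaluate f.
f(0.5777, -0.0737) = -4.9633


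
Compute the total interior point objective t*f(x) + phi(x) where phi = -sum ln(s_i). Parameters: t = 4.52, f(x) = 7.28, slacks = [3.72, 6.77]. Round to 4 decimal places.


Step 1: Compute log-barrier.
ln values: [1.3137, 1.9125]
phi = -(1.3137 + 1.9125) = -3.2262
Step 2: Compute augmented objective.
t*f(x) = 4.52*7.28 = 32.9056
Total = 32.9056 - 3.2262 = 29.6794


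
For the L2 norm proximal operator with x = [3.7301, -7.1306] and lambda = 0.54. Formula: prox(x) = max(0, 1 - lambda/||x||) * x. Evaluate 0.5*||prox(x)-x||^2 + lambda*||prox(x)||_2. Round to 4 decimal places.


Step 1: Compute ||x||.
||x|| = 8.0473
Step 2: Compute scaling factor.
scale = max(0, 1 - 0.54/8.0473) = 0.9329
Step 3: prox(x) = [3.4798, -6.6521]
||prox(x)|| = 7.5073
Step 4: Proximal objective.
0.5*||prox-x||^2 = 0.1458
lambda*||prox|| = 4.0539
Total = 4.1997


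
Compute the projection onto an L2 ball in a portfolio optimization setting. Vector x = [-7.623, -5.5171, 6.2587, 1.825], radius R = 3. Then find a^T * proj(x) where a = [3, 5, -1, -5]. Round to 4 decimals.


Step 1: Compute ||x|| (intermediates to 6 decimals).
||x|| = sqrt((-7.623)^2 + (-5.5171)^2 + 6.2587^2 + 1.825^2) = 11.447728
Step 2: Project.
Since ||x|| > R, scale = R/||x|| = 3/11.447728 = 0.262061, proj(x) = scale * x
proj(x) = [-1.997691, -1.445817, 1.640161, 0.478261]
Step 3: Dot product.
a^T * proj(x) = 3*(-1.997691) + 5*(-1.445817) - 1*1.640161 - 5*0.478261 = -17.2536


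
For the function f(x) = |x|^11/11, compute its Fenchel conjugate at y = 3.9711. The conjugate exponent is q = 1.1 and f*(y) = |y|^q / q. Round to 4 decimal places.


The conjugate exponent q satisfies 1/p + 1/q = 1.
p = 11, so q = 11/(11 - 1) = 1.1
|y|^q = 3.9711^1.1 = 4.5583
f*(3.9711) = 4.5583 / 1.1 = 4.1439


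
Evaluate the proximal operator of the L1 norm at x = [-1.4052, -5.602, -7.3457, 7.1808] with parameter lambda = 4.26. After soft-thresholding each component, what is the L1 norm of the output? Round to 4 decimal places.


Soft-thresholding with lambda = 4.26:
prox(-1.4052) = sign(-1.4052)*max(|-1.4052| - 4.26, 0) = 0.0
prox(-5.602) = sign(-5.602)*max(|-5.602| - 4.26, 0) = -1.342
prox(-7.3457) = sign(-7.3457)*max(|-7.3457| - 4.26, 0) = -3.0857
prox(7.1808) = sign(7.1808)*max(|7.1808| - 4.26, 0) = 2.9208
prox(x) = [0.0, -1.342, -3.0857, 2.9208]
||prox(x)||_1 = 0.0 + 1.342 + 3.0857 + 2.9208 = 7.3485


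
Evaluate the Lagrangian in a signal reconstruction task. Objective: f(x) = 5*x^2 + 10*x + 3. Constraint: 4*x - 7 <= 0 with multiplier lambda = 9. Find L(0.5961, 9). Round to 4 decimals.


Step 1: Evaluate f(x).
f(0.5961) = 5*0.5961^2 + 10*0.5961 + 3 = 10.7377
Step 2: Evaluate g(x).
g(0.5961) = 4*0.5961 - 7 = -4.6156
Step 3: Compute Lagrangian.
L = 10.7377 + 9*-4.6156 = -30.8027


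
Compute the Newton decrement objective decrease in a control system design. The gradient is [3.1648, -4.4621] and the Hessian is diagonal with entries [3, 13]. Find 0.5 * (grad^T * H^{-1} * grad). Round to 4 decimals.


Step 1: H is diagonal, so H^(-1) * g = [1.0549, -0.3432].
Step 2: g^T H^(-1) g = sum_i g_i^2 / H_ii
  = (3.1648)^2/3 + (-4.4621)^2/13
  = 3.3387 + 1.5316 = 4.8702
Step 3: Objective decrease = 0.5 * g^T H^(-1) g = 2.4351


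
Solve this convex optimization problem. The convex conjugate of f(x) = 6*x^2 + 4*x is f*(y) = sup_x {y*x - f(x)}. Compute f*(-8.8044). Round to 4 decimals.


f*(y) = sup_x {y*x - a*x^2 - b*x} = sup_x {(y-b)*x - a*x^2}
FOC: (y - b) - 2a*x = 0 => x* = (y - b)/(2a)
x* = (-8.8044 - 4)/(2*6) = -1.067
f*(-8.8044) = (y-b)^2/(4a) = (-8.8044 - 4)^2/(4*6)
= 163.9527/24 = 6.8314


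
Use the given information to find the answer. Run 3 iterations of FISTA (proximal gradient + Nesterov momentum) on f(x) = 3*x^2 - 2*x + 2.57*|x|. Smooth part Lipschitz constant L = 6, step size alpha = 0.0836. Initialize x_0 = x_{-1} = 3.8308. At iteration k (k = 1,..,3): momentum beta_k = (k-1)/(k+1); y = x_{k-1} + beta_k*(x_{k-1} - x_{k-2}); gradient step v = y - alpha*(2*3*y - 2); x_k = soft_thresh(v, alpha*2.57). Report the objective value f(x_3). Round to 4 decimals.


FISTA on f(x) = 3*x^2 - 2*x + 2.57*|x|
L = 6, alpha = 0.0836
Iteration 1: beta = 0.0, y = 3.8308 + 0.0*(3.8308 - 3.8308) = 3.8308
  grad(y) = 20.9848, v = y - alpha*grad = 2.0765
  prox(v) = soft_thresh(2.0765, 0.2149) = 1.8616
Iteration 2: beta = 0.3333, y = 1.8616 + 0.3333*(1.8616 - 3.8308) = 1.2052
  grad(y) = 5.2313, v = y - alpha*grad = 0.7679
  prox(v) = soft_thresh(0.7679, 0.2149) = 0.553
Iteration 3: beta = 0.5, y = 0.553 + 0.5*(0.553 - 1.8616) = -0.1013
  grad(y) = -2.6076, v = y - alpha*grad = 0.1167
  prox(v) = soft_thresh(0.1167, 0.2149) = 0.0
f(x_3) = 3*0.0^2 - 2*0.0 + 2.57*|0.0| = 0.0


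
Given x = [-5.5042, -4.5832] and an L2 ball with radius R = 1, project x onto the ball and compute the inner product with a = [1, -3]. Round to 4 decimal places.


Step 1: Compute ||x|| (intermediates to 6 decimals).
||x|| = sqrt((-5.5042)^2 + (-4.5832)^2) = 7.162537
Step 2: Project.
Since ||x|| > R, scale = R/||x|| = 1/7.162537 = 0.139615, proj(x) = scale * x
proj(x) = [-0.768469, -0.639883]
Step 3: Dot product.
a^T * proj(x) = 1*(-0.768469) - 3*(-0.639883) = 1.1512


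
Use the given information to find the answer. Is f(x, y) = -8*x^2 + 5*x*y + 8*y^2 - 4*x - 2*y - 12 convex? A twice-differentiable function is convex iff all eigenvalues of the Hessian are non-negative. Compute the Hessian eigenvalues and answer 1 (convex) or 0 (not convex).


The Hessian of f(x,y) = -8*x^2 + 5*x*y + 8*y^2 - 4*x - 2*y - 12 is:
H = [[-16, 5], [5, 16]]
Trace = -16 + 16 = 0
Determinant = -16*16 - (5)^2 = -281
Discriminant = (0)^2 - 4*-281 = 1124.0
Eigenvalues: lambda_1 = -16.7631, lambda_2 = 16.7631
The function is not convex.

0


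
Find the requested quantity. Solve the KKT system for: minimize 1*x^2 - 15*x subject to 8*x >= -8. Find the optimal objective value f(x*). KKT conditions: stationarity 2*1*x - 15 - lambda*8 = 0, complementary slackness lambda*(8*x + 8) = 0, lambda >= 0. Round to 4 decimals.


Step 1: Try lambda = 0 (constraint inactive).
Stationarity: 2*1*x - 15 = 0
x* = 15/(2*1) = 7.5
Check constraint: 8*7.5 = 60.0 >= -8 -- satisfied.
Step 2: Compute optimal value.
f(x*) = 1*7.5^2 - 15*7.5 = -56.25


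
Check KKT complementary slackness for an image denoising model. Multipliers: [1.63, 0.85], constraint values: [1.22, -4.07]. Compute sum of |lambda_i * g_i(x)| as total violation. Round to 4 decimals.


KKT complementary slackness check:
lambda_1 * g_1 = 1.63 * 1.22 = 1.9886
lambda_2 * g_2 = 0.85 * -4.07 = -3.4595
Total violation = 1.9886 + 3.4595 = 5.4481


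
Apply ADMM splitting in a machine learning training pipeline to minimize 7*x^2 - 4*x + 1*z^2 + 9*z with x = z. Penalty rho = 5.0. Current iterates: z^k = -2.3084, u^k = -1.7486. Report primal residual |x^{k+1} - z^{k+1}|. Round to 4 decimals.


ADMM iteration with rho = 5.0, z^k = -2.3084, u^k = -1.7486
Step 1: x-update.
Minimize 7*x^2 - 4*x + (5.0/2)*(x + 2.3084 - 1.7486)^2
FOC: (2*7 + 5.0)*x = 4 + 5.0*(-2.3084 + 1.7486)
x^{k+1} = 0.0632
Step 2: z-update.
Minimize 1*z^2 + 9*z + (5.0/2)*(0.0632 - z - 1.7486)^2
FOC: (2*1 + 5.0)*z = -9 + 5.0*(0.0632 - 1.7486)
z^{k+1} = -2.4896
Step 3: u-update.
u^{k+1} = -1.7486 + 0.0632 + 2.4896 = 0.8042
Step 4: Primal residual = |0.0632 + 2.4896| = 2.5528


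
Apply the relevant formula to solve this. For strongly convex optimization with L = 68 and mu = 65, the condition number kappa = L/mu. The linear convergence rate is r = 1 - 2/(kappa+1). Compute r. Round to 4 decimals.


Step 1: Compute the condition number.
kappa = L/mu = 68/65 = 1.0462
Step 2: Compute the convergence rate.
r = 1 - 2/(kappa + 1) = 1 - 2*mu/(L + mu) = (L - mu)/(L + mu) = 3/133 = 0.0226


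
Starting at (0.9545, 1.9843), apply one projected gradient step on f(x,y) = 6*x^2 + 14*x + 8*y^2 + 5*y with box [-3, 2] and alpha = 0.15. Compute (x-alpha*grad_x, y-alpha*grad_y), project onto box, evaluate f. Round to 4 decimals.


Step 1: Compute gradient at (0.9545, 1.9843).
grad_x = 2*6*0.9545 + 14 = 25.454
grad_y = 2*8*1.9843 + 5 = 36.7488
Step 2: Gradient step.
x_raw = 0.9545 - 0.15*25.454 = -2.8636
y_raw = 1.9843 - 0.15*36.7488 = -3.528
Step 3: Project onto [-3, 2].
x_proj = clip(-2.8636) = -2.8636
y_proj = clip(-3.528) = -3.0
Step 4: Evaluate f.
f(-2.8636, -3.0) = 66.1108


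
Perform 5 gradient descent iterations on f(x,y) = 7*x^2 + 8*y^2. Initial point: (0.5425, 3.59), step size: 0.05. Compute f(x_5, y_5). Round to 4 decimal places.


Gradient descent on f(x,y) = 7*x^2 + 8*y^2.
Starting point: (0.5425, 3.59), alpha = 0.05
Step 1: grad_x = 2*7*0.5425 = 7.595, grad_y = 2*8*3.59 = 57.44
  x_1 = 0.5425 - 0.05*7.595 = 0.1628
  y_1 = 3.59 - 0.05*57.44 = 0.718
Step 2: grad_x = 2*7*0.1628 = 2.2785, grad_y = 2*8*0.718 = 11.488
  x_2 = 0.1628 - 0.05*2.2785 = 0.0488
  y_2 = 0.718 - 0.05*11.488 = 0.1436
Step 3: grad_x = 2*7*0.0488 = 0.6836, grad_y = 2*8*0.1436 = 2.2976
  x_3 = 0.0488 - 0.05*0.6836 = 0.0146
  y_3 = 0.1436 - 0.05*2.2976 = 0.0287
Step 4: grad_x = 2*7*0.0146 = 0.2051, grad_y = 2*8*0.0287 = 0.4595
  x_4 = 0.0146 - 0.05*0.2051 = 0.0044
  y_4 = 0.0287 - 0.05*0.4595 = 0.0057
Step 5: grad_x = 2*7*0.0044 = 0.0615, grad_y = 2*8*0.0057 = 0.0919
  x_5 = 0.0044 - 0.05*0.0615 = 0.0013
  y_5 = 0.0057 - 0.05*0.0919 = 0.0011
f(0.0013, 0.0011) = 7*0.0013^2 + 8*0.0011^2 = 0.0


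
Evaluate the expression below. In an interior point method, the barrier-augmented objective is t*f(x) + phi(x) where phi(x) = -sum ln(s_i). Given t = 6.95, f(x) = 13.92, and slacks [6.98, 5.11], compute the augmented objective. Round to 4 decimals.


Step 1: Compute log-barrier.
ln values: [1.943, 1.6312]
phi = -(1.943 + 1.6312) = -3.5742
Step 2: Compute augmented objective.
t*f(x) = 6.95*13.92 = 96.744
Total = 96.744 - 3.5742 = 93.1698


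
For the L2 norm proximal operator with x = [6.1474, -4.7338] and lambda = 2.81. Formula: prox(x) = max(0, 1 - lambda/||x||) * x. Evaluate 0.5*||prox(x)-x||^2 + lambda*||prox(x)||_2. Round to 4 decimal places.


Step 1: Compute ||x||.
||x|| = 7.7588
Step 2: Compute scaling factor.
scale = max(0, 1 - 2.81/7.7588) = 0.6378
Step 3: prox(x) = [3.921, -3.0194]
||prox(x)|| = 4.9488
Step 4: Proximal objective.
0.5*||prox-x||^2 = 3.9481
lambda*||prox|| = 13.9061
Total = 17.8543


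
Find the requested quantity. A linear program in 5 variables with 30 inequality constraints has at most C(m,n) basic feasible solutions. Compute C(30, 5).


Each vertex corresponds to some choice of n active constraints out of m, so the number of vertices is at most C(m, n) = m! / (n!(m-n)!).
m = 30, n = 5
Numerator: 30 * 29 * 28 * 27 * 26
Denominator: 5! = 120
C(30, 5) = 142506


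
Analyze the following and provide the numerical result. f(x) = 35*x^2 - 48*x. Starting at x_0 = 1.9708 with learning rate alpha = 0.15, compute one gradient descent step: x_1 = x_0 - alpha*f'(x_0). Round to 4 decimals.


We compute the gradient at x_0 and apply the update.
f'(x) = 70*x - 48
f'(1.9708) = 70*1.9708 - 48 = 89.956
x_1 = 1.9708 - 0.15*89.956 = -11.5226


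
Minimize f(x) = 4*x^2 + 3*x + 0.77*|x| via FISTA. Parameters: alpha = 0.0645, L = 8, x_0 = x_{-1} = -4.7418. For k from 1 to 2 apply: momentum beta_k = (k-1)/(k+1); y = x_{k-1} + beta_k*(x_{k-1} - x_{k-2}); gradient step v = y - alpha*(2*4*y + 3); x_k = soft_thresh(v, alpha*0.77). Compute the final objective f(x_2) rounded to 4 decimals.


FISTA on f(x) = 4*x^2 + 3*x + 0.77*|x|
L = 8, alpha = 0.0645
Iteration 1: beta = 0.0, y = -4.7418 + 0.0*(-4.7418 + 4.7418) = -4.7418
  grad(y) = -34.9344, v = y - alpha*grad = -2.4885
  prox(v) = soft_thresh(-2.4885, 0.0497) = -2.4389
Iteration 2: beta = 0.3333, y = -2.4389 + 0.3333*(-2.4389 + 4.7418) = -1.6712
  grad(y) = -10.3698, v = y - alpha*grad = -1.0024
  prox(v) = soft_thresh(-1.0024, 0.0497) = -0.9527
f(x_2) = 4*(-0.9527)^2 + 3*(-0.9527) + 0.77*|-0.9527| = 1.5061


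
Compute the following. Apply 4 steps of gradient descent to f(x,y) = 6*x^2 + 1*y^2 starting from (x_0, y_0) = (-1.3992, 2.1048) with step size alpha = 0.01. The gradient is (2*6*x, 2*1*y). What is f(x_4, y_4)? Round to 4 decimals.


Gradient descent on f(x,y) = 6*x^2 + 1*y^2.
Starting point: (-1.3992, 2.1048), alpha = 0.01
Step 1: grad_x = 2*6*-1.3992 = -16.7904, grad_y = 2*1*2.1048 = 4.2096
  x_1 = -1.3992 - 0.01*-16.7904 = -1.2313
  y_1 = 2.1048 - 0.01*4.2096 = 2.0627
Step 2: grad_x = 2*6*-1.2313 = -14.7756, grad_y = 2*1*2.0627 = 4.1254
  x_2 = -1.2313 - 0.01*-14.7756 = -1.0835
  y_2 = 2.0627 - 0.01*4.1254 = 2.0214
Step 3: grad_x = 2*6*-1.0835 = -13.0025, grad_y = 2*1*2.0214 = 4.0429
  x_3 = -1.0835 - 0.01*-13.0025 = -0.9535
  y_3 = 2.0214 - 0.01*4.0429 = 1.981
Step 4: grad_x = 2*6*-0.9535 = -11.4422, grad_y = 2*1*1.981 = 3.962
  x_4 = -0.9535 - 0.01*-11.4422 = -0.8391
  y_4 = 1.981 - 0.01*3.962 = 1.9414
f(-0.8391, 1.9414) = 6*(-0.8391)^2 + 1*1.9414^2 = 7.9935


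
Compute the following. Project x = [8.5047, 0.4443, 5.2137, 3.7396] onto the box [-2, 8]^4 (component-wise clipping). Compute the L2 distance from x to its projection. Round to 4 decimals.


Project each component onto [-2, 8].
clip(8.5047) = 8.0, clip(0.4443) = 0.4443, clip(5.2137) = 5.2137, clip(3.7396) = 3.7396
Projection = [8.0, 0.4443, 5.2137, 3.7396]
Squared diffs: [0.2547, 0.0, 0.0, 0.0]
Distance = sqrt(0.2547) = 0.5047


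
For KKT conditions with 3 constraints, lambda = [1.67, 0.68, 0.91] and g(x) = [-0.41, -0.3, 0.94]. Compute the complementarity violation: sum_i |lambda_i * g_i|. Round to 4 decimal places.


KKT complementary slackness check:
lambda_1 * g_1 = 1.67 * -0.41 = -0.6847
lambda_2 * g_2 = 0.68 * -0.3 = -0.204
lambda_3 * g_3 = 0.91 * 0.94 = 0.8554
Total violation = 0.6847 + 0.204 + 0.8554 = 1.7441


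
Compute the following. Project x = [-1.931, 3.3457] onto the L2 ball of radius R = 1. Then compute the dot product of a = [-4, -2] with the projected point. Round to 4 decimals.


Step 1: Compute ||x|| (intermediates to 6 decimals).
||x|| = sqrt((-1.931)^2 + 3.3457^2) = 3.862961
Step 2: Project.
Since ||x|| > R, scale = R/||x|| = 1/3.862961 = 0.258869, proj(x) = scale * x
proj(x) = [-0.499876, 0.866098]
Step 3: Dot product.
a^T * proj(x) = -4*(-0.499876) - 2*0.866098 = 0.2673


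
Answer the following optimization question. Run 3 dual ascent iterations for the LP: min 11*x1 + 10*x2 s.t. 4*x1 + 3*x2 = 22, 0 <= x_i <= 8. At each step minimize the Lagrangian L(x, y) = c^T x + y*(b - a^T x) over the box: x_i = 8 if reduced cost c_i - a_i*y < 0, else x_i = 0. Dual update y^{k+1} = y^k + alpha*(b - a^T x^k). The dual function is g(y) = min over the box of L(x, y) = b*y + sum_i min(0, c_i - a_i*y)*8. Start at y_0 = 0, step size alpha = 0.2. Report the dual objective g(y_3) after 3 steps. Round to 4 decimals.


Dual ascent for LP: min 11*x1 + 10*x2, 4*x1 + 3*x2 = 22, 0 <= x_i <= 8
Step 1: y^k = 0.0, reduced costs: (11.0, 10.0)
  x^k = (0.0, 0.0), subgradient = b - a^T x = 22.0
  y^{k+1} = 0.0 + 0.2*22.0 = 4.4
Step 2: y^k = 4.4, reduced costs: (-6.6, -3.2)
  x^k = (8.0, 8.0), subgradient = b - a^T x = -34.0
  y^{k+1} = 4.4 + 0.2*-34.0 = -2.4
Step 3: y^k = -2.4, reduced costs: (20.6, 17.2)
  x^k = (0.0, 0.0), subgradient = b - a^T x = 22.0
  y^{k+1} = -2.4 + 0.2*22.0 = 2.0
Dual objective at y_3 = 2.0: reduced costs (3.0, 4.0), box minimizer x = (0.0, 0.0)
g(y_3) = b*y + (c1 - a1*y)*x1 + (c2 - a2*y)*x2 = 22*2.0 + 3.0*0.0 + 4.0*0.0 = 44.0 + 0.0 + 0.0 = 44.0


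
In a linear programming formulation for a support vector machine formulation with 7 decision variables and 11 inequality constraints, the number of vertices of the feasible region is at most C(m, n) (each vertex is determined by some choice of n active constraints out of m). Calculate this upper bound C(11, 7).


Each vertex corresponds to some choice of n active constraints out of m, so the number of vertices is at most C(m, n) = m! / (n!(m-n)!).
m = 11, n = 7
Numerator: 11 * 10 * 9 * 8 * 7 * 6 * 5
Denominator: 7! = 5040
C(11, 7) = 330


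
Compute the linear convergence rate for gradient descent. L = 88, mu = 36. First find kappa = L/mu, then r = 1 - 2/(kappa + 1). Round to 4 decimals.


Step 1: Compute the condition number.
kappa = L/mu = 88/36 = 2.4444
Step 2: Compute the convergence rate.
r = 1 - 2/(kappa + 1) = 1 - 2*mu/(L + mu) = (L - mu)/(L + mu) = 52/124 = 0.4194


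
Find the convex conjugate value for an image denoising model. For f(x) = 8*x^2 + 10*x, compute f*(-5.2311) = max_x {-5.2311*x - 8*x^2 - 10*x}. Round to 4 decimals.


f*(y) = sup_x {y*x - a*x^2 - b*x} = sup_x {(y-b)*x - a*x^2}
FOC: (y - b) - 2a*x = 0 => x* = (y - b)/(2a)
x* = (-5.2311 - 10)/(2*8) = -0.9519
f*(-5.2311) = (y-b)^2/(4a) = (-5.2311 - 10)^2/(4*8)
= 231.9864/32 = 7.2496


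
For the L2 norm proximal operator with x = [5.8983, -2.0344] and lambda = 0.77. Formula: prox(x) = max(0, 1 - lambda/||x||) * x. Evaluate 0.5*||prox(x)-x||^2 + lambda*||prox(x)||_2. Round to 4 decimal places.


Step 1: Compute ||x||.
||x|| = 6.2393
Step 2: Compute scaling factor.
scale = max(0, 1 - 0.77/6.2393) = 0.8766
Step 3: prox(x) = [5.1704, -1.7833]
||prox(x)|| = 5.4693
Step 4: Proximal objective.
0.5*||prox-x||^2 = 0.2965
lambda*||prox|| = 4.2114
Total = 4.5078


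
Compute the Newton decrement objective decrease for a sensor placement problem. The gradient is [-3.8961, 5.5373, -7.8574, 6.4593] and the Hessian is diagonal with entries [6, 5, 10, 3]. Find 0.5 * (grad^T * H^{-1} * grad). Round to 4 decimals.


Step 1: H is diagonal, so H^(-1) * g = [-0.6494, 1.1075, -0.7857, 2.1531].
Step 2: g^T H^(-1) g = sum_i g_i^2 / H_ii
  = (-3.8961)^2/6 + (5.5373)^2/5 + (-7.8574)^2/10 + (6.4593)^2/3
  = 2.5299 + 6.1323 + 6.1739 + 13.9075 = 28.7437
Step 3: Objective decrease = 0.5 * g^T H^(-1) g = 14.3718


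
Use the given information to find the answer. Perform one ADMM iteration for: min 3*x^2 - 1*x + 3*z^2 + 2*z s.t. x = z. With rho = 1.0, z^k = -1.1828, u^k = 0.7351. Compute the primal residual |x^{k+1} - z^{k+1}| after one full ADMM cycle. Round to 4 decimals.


ADMM iteration with rho = 1.0, z^k = -1.1828, u^k = 0.7351
Step 1: x-update.
Minimize 3*x^2 - 1*x + (1.0/2)*(x + 1.1828 + 0.7351)^2
FOC: (2*3 + 1.0)*x = 1 + 1.0*(-1.1828 - 0.7351)
x^{k+1} = -0.1311
Step 2: z-update.
Minimize 3*z^2 + 2*z + (1.0/2)*(-0.1311 - z + 0.7351)^2
FOC: (2*3 + 1.0)*z = -2 + 1.0*(-0.1311 + 0.7351)
z^{k+1} = -0.1994
Step 3: u-update.
u^{k+1} = 0.7351 - 0.1311 + 0.1994 = 0.8034
Step 4: Primal residual = |-0.1311 + 0.1994| = 0.0683


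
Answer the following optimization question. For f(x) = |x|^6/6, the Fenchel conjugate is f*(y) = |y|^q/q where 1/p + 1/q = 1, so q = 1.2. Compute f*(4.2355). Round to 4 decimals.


The conjugate exponent q satisfies 1/p + 1/q = 1.
p = 6, so q = 6/(6 - 1) = 1.2
|y|^q = 4.2355^1.2 = 5.6531
f*(4.2355) = 5.6531 / 1.2 = 4.7109


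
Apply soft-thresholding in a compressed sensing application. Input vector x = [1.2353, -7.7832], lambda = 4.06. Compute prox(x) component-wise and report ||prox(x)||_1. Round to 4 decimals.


Soft-thresholding with lambda = 4.06:
prox(1.2353) = sign(1.2353)*max(|1.2353| - 4.06, 0) = 0.0
prox(-7.7832) = sign(-7.7832)*max(|-7.7832| - 4.06, 0) = -3.7232
prox(x) = [0.0, -3.7232]
||prox(x)||_1 = 0.0 + 3.7232 = 3.7232


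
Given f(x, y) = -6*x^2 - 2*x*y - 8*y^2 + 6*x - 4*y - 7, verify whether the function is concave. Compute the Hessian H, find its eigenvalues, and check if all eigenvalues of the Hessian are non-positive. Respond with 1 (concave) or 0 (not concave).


The Hessian of f(x,y) = -6*x^2 - 2*x*y - 8*y^2 + 6*x - 4*y - 7 is:
H = [[-12, -2], [-2, -16]]
Trace = -12 - 16 = -28
Determinant = -12*-16 - (-2)^2 = 188
Discriminant = (-28)^2 - 4*188 = 32.0
Eigenvalues: lambda_1 = -16.8284, lambda_2 = -11.1716
The function is concave.

1


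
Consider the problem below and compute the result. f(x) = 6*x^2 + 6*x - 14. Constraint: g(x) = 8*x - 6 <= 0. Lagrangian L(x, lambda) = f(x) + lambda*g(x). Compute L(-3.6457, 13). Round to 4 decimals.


Step 1: Evaluate f(x).
f(-3.6457) = 6*(-3.6457)^2 + 6*(-3.6457) - 14 = 43.8726
Step 2: Evaluate g(x).
g(-3.6457) = 8*-3.6457 - 6 = -35.1656
Step 3: Compute Lagrangian.
L = 43.8726 + 13*-35.1656 = -413.2802
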